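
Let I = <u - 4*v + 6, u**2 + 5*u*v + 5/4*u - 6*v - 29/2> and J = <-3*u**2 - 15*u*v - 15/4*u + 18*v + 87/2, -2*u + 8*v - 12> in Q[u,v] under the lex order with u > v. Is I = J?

Yes, the ideals are equal.

Two ideals are equal iff their reduced Gröbner bases coincide (the reduced basis is unique for a fixed ordering).
Buchberger on the first generating set:
f_1 = u - 4*v + 6, LT = u.
f_2 = u**2 + 5*u*v + 5/4*u - 6*v - 29/2, LT = u**2.

S(f_1,f_2): lcm = u**2. S = -9*u*v + 19/4*u + 6*v + 29/2.
  leading term u*v: subtract (-9*v)·f_1 from -9*u*v + 19/4*u + 6*v + 29/2 → 19/4*u - 36*v**2 + 60*v + 29/2
  leading term u: subtract (19/4)·f_1 from 19/4*u - 36*v**2 + 60*v + 29/2 → -36*v**2 + 79*v - 14
  leading term v**2: no divisor's leading term divides it; move -36*v**2 to the remainder.
  leading term v: no divisor's leading term divides it; move 79*v to the remainder.
  leading term 1: no divisor's leading term divides it; move -14 to the remainder.
  remainder -36*v**2 + 79*v - 14 ≠ 0; add g_3 = -36*v**2 + 79*v - 14 to the basis.

The other S-polynomials (S(f_1,g_3), S(f_2,g_3)) all reduce to 0 modulo the current basis, so we have a Gröbner basis.
Inter-reduce: drop elements whose leading term is divisible by another's, tail-reduce, and make monic.
Reduced Gröbner basis: {u - 4*v + 6, v**2 - 79/36*v + 7/18}.

Buchberger on the second generating set:
h_1 = -3*u**2 - 15*u*v - 15/4*u + 18*v + 87/2, LT = u**2.
h_2 = -2*u + 8*v - 12, LT = u.

S(h_1,h_2): lcm = u**2. S = 9*u*v - 19/4*u - 6*v - 29/2.
  leading term u*v: subtract (-9/2*v)·h_2 from 9*u*v - 19/4*u - 6*v - 29/2 → -19/4*u + 36*v**2 - 60*v - 29/2
  leading term u: subtract (19/8)·h_2 from -19/4*u + 36*v**2 - 60*v - 29/2 → 36*v**2 - 79*v + 14
  leading term v**2: no divisor's leading term divides it; move 36*v**2 to the remainder.
  leading term v: no divisor's leading term divides it; move -79*v to the remainder.
  leading term 1: no divisor's leading term divides it; move 14 to the remainder.
  remainder 36*v**2 - 79*v + 14 ≠ 0; add k_3 = 36*v**2 - 79*v + 14 to the basis.

The other S-polynomials (S(h_1,k_3), S(h_2,k_3)) all reduce to 0 modulo the current basis, so we have a Gröbner basis.
Inter-reduce: drop elements whose leading term is divisible by another's, tail-reduce, and make monic.
Reduced Gröbner basis: {u - 4*v + 6, v**2 - 79/36*v + 7/18}.

These coincide, so the ideals are equal.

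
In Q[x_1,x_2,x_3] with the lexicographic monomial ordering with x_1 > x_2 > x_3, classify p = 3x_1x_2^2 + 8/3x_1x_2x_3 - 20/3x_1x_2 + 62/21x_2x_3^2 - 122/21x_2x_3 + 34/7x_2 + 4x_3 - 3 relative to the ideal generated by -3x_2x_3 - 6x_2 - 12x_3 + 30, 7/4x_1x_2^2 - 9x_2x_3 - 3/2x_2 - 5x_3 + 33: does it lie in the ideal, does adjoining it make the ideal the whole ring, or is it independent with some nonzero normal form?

First compute the reduced Gröbner basis of I by Buchberger's algorithm.
f_1 = -3x_2x_3 - 6x_2 - 12x_3 + 30, LT = x_2x_3.
f_2 = 7/4x_1x_2^2 - 9x_2x_3 - 3/2x_2 - 5x_3 + 33, LT = x_1x_2^2.

S(f_1,f_2): lcm = x_1x_2^2x_3. S = 2x_1x_2^2 + 4x_1x_2x_3 - 10x_1x_2 + 36/7x_2x_3^2 + 6/7x_2x_3 + 20/7x_3^2 - 132/7x_3.
  leading term x_1x_2^2: subtract (8/7)·f_2 from 2x_1x_2^2 + 4x_1x_2x_3 - 10x_1x_2 + 36/7x_2x_3^2 + 6/7x_2x_3 + 20/7x_3^2 - 132/7x_3 → 4x_1x_2x_3 - 10x_1x_2 + 36/7x_2x_3^2 + 78/7x_2x_3 + 12/7x_2 + 20/7x_3^2 - 92/7x_3 - 264/7
  leading term x_1x_2x_3: subtract (-4/3x_1)·f_1 from 4x_1x_2x_3 - 10x_1x_2 + 36/7x_2x_3^2 + 78/7x_2x_3 + 12/7x_2 + 20/7x_3^2 - 92/7x_3 - 264/7 → -18x_1x_2 - 16x_1x_3 + 40x_1 + 36/7x_2x_3^2 + 78/7x_2x_3 + 12/7x_2 + 20/7x_3^2 - 92/7x_3 - 264/7
  leading term x_1x_2: no divisor's leading term divides it; move -18x_1x_2 to the remainder.
  leading term x_1x_3: no divisor's leading term divides it; move -16x_1x_3 to the remainder.
  leading term x_1: no divisor's leading term divides it; move 40x_1 to the remainder.
  leading term x_2x_3^2: subtract (-12/7x_3)·f_1 from 36/7x_2x_3^2 + 78/7x_2x_3 + 12/7x_2 + 20/7x_3^2 - 92/7x_3 - 264/7 → 6/7x_2x_3 + 12/7x_2 - 124/7x_3^2 + 268/7x_3 - 264/7
  leading term x_2x_3: subtract (-2/7)·f_1 from 6/7x_2x_3 + 12/7x_2 - 124/7x_3^2 + 268/7x_3 - 264/7 → -124/7x_3^2 + 244/7x_3 - 204/7
  leading term x_3^2: no divisor's leading term divides it; move -124/7x_3^2 to the remainder.
  leading term x_3: no divisor's leading term divides it; move 244/7x_3 to the remainder.
  leading term 1: no divisor's leading term divides it; move -204/7 to the remainder.
  remainder -18x_1x_2 - 16x_1x_3 + 40x_1 - 124/7x_3^2 + 244/7x_3 - 204/7 ≠ 0; add h_3 = -18x_1x_2 - 16x_1x_3 + 40x_1 - 124/7x_3^2 + 244/7x_3 - 204/7 to the basis.

S(f_1,h_3): lcm = x_1x_2x_3. S = 2x_1x_2 - 8/9x_1x_3^2 + 56/9x_1x_3 - 10x_1 - 62/63x_3^3 + 122/63x_3^2 - 34/21x_3.
  leading term x_1x_2: subtract (-1/9)·h_3 from 2x_1x_2 - 8/9x_1x_3^2 + 56/9x_1x_3 - 10x_1 - 62/63x_3^3 + 122/63x_3^2 - 34/21x_3 → -8/9x_1x_3^2 + 40/9x_1x_3 - 50/9x_1 - 62/63x_3^3 - 2/63x_3^2 + 142/63x_3 - 68/21
  leading term x_1x_3^2: no divisor's leading term divides it; move -8/9x_1x_3^2 to the remainder.
  leading term x_1x_3: no divisor's leading term divides it; move 40/9x_1x_3 to the remainder.
  leading term x_1: no divisor's leading term divides it; move -50/9x_1 to the remainder.
  leading term x_3^3: no divisor's leading term divides it; move -62/63x_3^3 to the remainder.
  leading term x_3^2: no divisor's leading term divides it; move -2/63x_3^2 to the remainder.
  leading term x_3: no divisor's leading term divides it; move 142/63x_3 to the remainder.
  leading term 1: no divisor's leading term divides it; move -68/21 to the remainder.
  remainder -8/9x_1x_3^2 + 40/9x_1x_3 - 50/9x_1 - 62/63x_3^3 - 2/63x_3^2 + 142/63x_3 - 68/21 ≠ 0; add h_4 = -8/9x_1x_3^2 + 40/9x_1x_3 - 50/9x_1 - 62/63x_3^3 - 2/63x_3^2 + 142/63x_3 - 68/21 to the basis.

The other S-polynomials (S(f_2,h_3), S(f_1,h_4), S(f_2,h_4), S(h_3,h_4)) all reduce to 0 modulo the current basis, so we have a Gröbner basis.
Inter-reduce: drop elements whose leading term is divisible by another's, tail-reduce, and make monic.
Reduced Gröbner basis: {x_1x_2 + 8/9x_1x_3 - 20/9x_1 + 62/63x_3^2 - 122/63x_3 + 34/21, x_1x_3^2 - 5x_1x_3 + 25/4x_1 + 31/28x_3^3 + 1/28x_3^2 - 71/28x_3 + 51/14, x_2x_3 + 2x_2 + 4x_3 - 10}.
Label its elements g_1 = x_1x_2 + 8/9x_1x_3 - 20/9x_1 + 62/63x_3^2 - 122/63x_3 + 34/21, g_2 = x_1x_3^2 - 5x_1x_3 + 25/4x_1 + 31/28x_3^3 + 1/28x_3^2 - 71/28x_3 + 51/14, g_3 = x_2x_3 + 2x_2 + 4x_3 - 10.

Reduce p = 3x_1x_2^2 + 8/3x_1x_2x_3 - 20/3x_1x_2 + 62/21x_2x_3^2 - 122/21x_2x_3 + 34/7x_2 + 4x_3 - 3 modulo G:
  leading term x_1x_2^2: subtract (3x_2)·g_1 from 3x_1x_2^2 + 8/3x_1x_2x_3 - 20/3x_1x_2 + 62/21x_2x_3^2 - 122/21x_2x_3 + 34/7x_2 + 4x_3 - 3 → 4x_3 - 3
  leading term x_3: no divisor's leading term divides it; move 4x_3 to the remainder.
  leading term 1: no divisor's leading term divides it; move -3 to the remainder.
  normal form = 4x_3 - 3.
The normal form is nonzero, so p ∉ I. Since p minus its normal form lies in I, I + (p) = I + (r) where r = 4x_3 - 3; decide whether this ideal is the whole ring.
Run Buchberger on G together with r (pairs among the g_i already reduce to 0 since G is a Gröbner basis):
g_1 = x_1x_2 + 8/9x_1x_3 - 20/9x_1 + 62/63x_3^2 - 122/63x_3 + 34/21, LT = x_1x_2.
g_2 = x_1x_3^2 - 5x_1x_3 + 25/4x_1 + 31/28x_3^3 + 1/28x_3^2 - 71/28x_3 + 51/14, LT = x_1x_3^2.
g_3 = x_2x_3 + 2x_2 + 4x_3 - 10, LT = x_2x_3.
r = 4x_3 - 3, LT = x_3.

S(g_2,r): lcm = x_1x_3^2. S = -17/4x_1x_3 + 25/4x_1 + 31/28x_3^3 + 1/28x_3^2 - 71/28x_3 + 51/14.
  leading term x_1x_3: subtract (-17/16x_1)·r from -17/4x_1x_3 + 25/4x_1 + 31/28x_3^3 + 1/28x_3^2 - 71/28x_3 + 51/14 → 49/16x_1 + 31/28x_3^3 + 1/28x_3^2 - 71/28x_3 + 51/14
  leading term x_1: no divisor's leading term divides it; move 49/16x_1 to the remainder.
  leading term x_3^3: subtract (31/112x_3^2)·r from 31/28x_3^3 + 1/28x_3^2 - 71/28x_3 + 51/14 → 97/112x_3^2 - 71/28x_3 + 51/14
  leading term x_3^2: subtract (97/448x_3)·r from 97/112x_3^2 - 71/28x_3 + 51/14 → -845/448x_3 + 51/14
  leading term x_3: subtract (-845/1792)·r from -845/448x_3 + 51/14 → 3993/1792
  leading term 1: no divisor's leading term divides it; move 3993/1792 to the remainder.
  remainder 49/16x_1 + 3993/1792 ≠ 0; add m_5 = 49/16x_1 + 3993/1792 to the basis.

S(g_3,r): lcm = x_2x_3. S = 11/4x_2 + 4x_3 - 10.
  leading term x_2: no divisor's leading term divides it; move 11/4x_2 to the remainder.
  leading term x_3: subtract (1)·r from 4x_3 - 10 → -7
  leading term 1: no divisor's leading term divides it; move -7 to the remainder.
  remainder 11/4x_2 - 7 ≠ 0; add m_6 = 11/4x_2 - 7 to the basis.

The other S-polynomials (S(g_1,g_2), S(g_1,g_3), S(g_1,r), S(g_2,g_3), S(g_1,m_5), S(g_2,m_5), S(g_3,m_5), S(r,m_5), S(g_1,m_6), S(g_2,m_6), S(g_3,m_6), S(r,m_6), S(m_5,m_6)) all reduce to 0 modulo the current basis, so we have a Gröbner basis.
Inter-reduce: drop elements whose leading term is divisible by another's, tail-reduce, and make monic.
Reduced Gröbner basis: {x_1 + 3993/5488, x_2 - 28/11, x_3 - 3/4}.
The reduced Gröbner basis of I + (p) is {x_1 + 3993/5488, x_2 - 28/11, x_3 - 3/4} ≠ {1}, a proper ideal, so the enlarged system stays consistent: p is independent of I, with normal form 4x_3 - 3.

The remainder on division by a Gröbner basis is unique — it is the normal form.

3x_1x_2^2 + 8/3x_1x_2x_3 - 20/3x_1x_2 + 62/21x_2x_3^2 - 122/21x_2x_3 + 34/7x_2 + 4x_3 - 3 is independent of I; its normal form modulo I is 4x_3 - 3.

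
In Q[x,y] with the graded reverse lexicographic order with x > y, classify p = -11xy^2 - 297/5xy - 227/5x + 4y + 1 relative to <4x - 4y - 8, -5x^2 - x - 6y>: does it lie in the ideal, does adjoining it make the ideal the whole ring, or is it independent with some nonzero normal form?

First compute the reduced Gröbner basis of I by Buchberger's algorithm.
f_1 = 4x - 4y - 8, LT = x.
f_2 = -5x^2 - x - 6y, LT = x^2.

S(f_1,f_2): lcm = x^2. S = -xy - 11/5x - 6/5y.
  leading term xy: subtract (-1/4y)·f_1 from -xy - 11/5x - 6/5y → -y^2 - 11/5x - 16/5y
  leading term y^2: no divisor's leading term divides it; move -y^2 to the remainder.
  leading term x: subtract (-11/20)·f_1 from -11/5x - 16/5y → -27/5y - 22/5
  leading term y: no divisor's leading term divides it; move -27/5y to the remainder.
  leading term 1: no divisor's leading term divides it; move -22/5 to the remainder.
  remainder -y^2 - 27/5y - 22/5 ≠ 0; add h_3 = -y^2 - 27/5y - 22/5 to the basis.

The other S-polynomials (S(f_1,h_3), S(f_2,h_3)) all reduce to 0 modulo the current basis, so we have a Gröbner basis.
Inter-reduce: drop elements whose leading term is divisible by another's, tail-reduce, and make monic.
Reduced Gröbner basis: {y^2 + 27/5y + 22/5, x - y - 2}.
Label its elements g_1 = y^2 + 27/5y + 22/5, g_2 = x - y - 2.

Reduce p = -11xy^2 - 297/5xy - 227/5x + 4y + 1 modulo G:
  leading term xy^2: subtract (-11x)·g_1 from -11xy^2 - 297/5xy - 227/5x + 4y + 1 → 3x + 4y + 1
  leading term x: subtract (3)·g_2 from 3x + 4y + 1 → 7y + 7
  leading term y: no divisor's leading term divides it; move 7y to the remainder.
  leading term 1: no divisor's leading term divides it; move 7 to the remainder.
  normal form = 7y + 7.
The normal form is nonzero, so p ∉ I. Since p minus its normal form lies in I, I + (p) = I + (r) where r = 7y + 7; decide whether this ideal is the whole ring.
Run Buchberger on G together with r (pairs among the g_i already reduce to 0 since G is a Gröbner basis):
g_1 = y^2 + 27/5y + 22/5, LT = y^2.
g_2 = x - y - 2, LT = x.
r = 7y + 7, LT = y.

The S-polynomials (S(g_1,g_2), S(g_1,r), S(g_2,r)) all reduce to 0 modulo the current basis, so we have a Gröbner basis.
Inter-reduce: drop elements whose leading term is divisible by another's, tail-reduce, and make monic.
Reduced Gröbner basis: {x - 1, y + 1}.
The reduced Gröbner basis of I + (p) is {x - 1, y + 1} ≠ {1}, a proper ideal, so the enlarged system stays consistent: p is independent of I, with normal form 7y + 7.

The remainder on division by a Gröbner basis is unique — it is the normal form.

-11xy^2 - 297/5xy - 227/5x + 4y + 1 is independent of I; its normal form modulo I is 7y + 7.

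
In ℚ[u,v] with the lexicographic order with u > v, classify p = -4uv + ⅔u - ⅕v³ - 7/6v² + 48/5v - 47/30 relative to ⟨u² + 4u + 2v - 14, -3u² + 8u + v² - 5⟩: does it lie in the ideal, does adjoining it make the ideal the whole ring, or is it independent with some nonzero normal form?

First compute the reduced Gröbner basis of I by Buchberger's algorithm.
f_1 = u² + 4u + 2v - 14, LT = u².
f_2 = -3u² + 8u + v² - 5, LT = u².

S(f_1,f_2): lcm = u². S = 20/3u + ⅓v² + 2v - 47/3.
  leading term u: no divisor's leading term divides it; move 20/3u to the remainder.
  leading term v²: no divisor's leading term divides it; move ⅓v² to the remainder.
  leading term v: no divisor's leading term divides it; move 2v to the remainder.
  leading term 1: no divisor's leading term divides it; move -47/3 to the remainder.
  remainder 20/3u + ⅓v² + 2v - 47/3 ≠ 0; add h_3 = 20/3u + ⅓v² + 2v - 47/3 to the basis.

S(f_1,h_3): lcm = u². S = -1/20uv² - 3/10uv + 127/20u + 2v - 14.
  leading term uv²: subtract (-3/400v²)·h_3 from -1/20uv² - 3/10uv + 127/20u + 2v - 14 → -3/10uv + 127/20u + 1/400v⁴ + 3/200v³ - 47/400v² + 2v - 14
  leading term uv: subtract (-9/200v)·h_3 from -3/10uv + 127/20u + 1/400v⁴ + 3/200v³ - 47/400v² + 2v - 14 → 127/20u + 1/400v⁴ + 3/100v³ - 11/400v² + 259/200v - 14
  leading term u: subtract (381/400)·h_3 from 127/20u + 1/400v⁴ + 3/100v³ - 11/400v² + 259/200v - 14 → 1/400v⁴ + 3/100v³ - 69/200v² - 61/100v + 369/400
  leading term v⁴: no divisor's leading term divides it; move 1/400v⁴ to the remainder.
  leading term v³: no divisor's leading term divides it; move 3/100v³ to the remainder.
  leading term v²: no divisor's leading term divides it; move -69/200v² to the remainder.
  leading term v: no divisor's leading term divides it; move -61/100v to the remainder.
  leading term 1: no divisor's leading term divides it; move 369/400 to the remainder.
  remainder 1/400v⁴ + 3/100v³ - 69/200v² - 61/100v + 369/400 ≠ 0; add h_4 = 1/400v⁴ + 3/100v³ - 69/200v² - 61/100v + 369/400 to the basis.

The other S-polynomials (S(f_2,h_3), S(f_1,h_4), S(f_2,h_4), S(h_3,h_4)) all reduce to 0 modulo the current basis, so we have a Gröbner basis.
Inter-reduce: drop elements whose leading term is divisible by another's, tail-reduce, and make monic.
Reduced Gröbner basis: {u + 1/20v² + 3/10v - 47/20, v⁴ + 12v³ - 138v² - 244v + 369}.
Label its elements g_1 = u + 1/20v² + 3/10v - 47/20, g_2 = v⁴ + 12v³ - 138v² - 244v + 369.

Reduce p = -4uv + ⅔u - ⅕v³ - 7/6v² + 48/5v - 47/30 modulo G:
  leading term uv: subtract (-4v)·g_1 from -4uv + ⅔u - ⅕v³ - 7/6v² + 48/5v - 47/30 → ⅔u + 1/30v² + ⅕v - 47/30
  leading term u: subtract (⅔)·g_1 from ⅔u + 1/30v² + ⅕v - 47/30 → 0
  normal form = 0.
Since the normal form is 0, p ∈ I.

-4uv + ⅔u - ⅕v³ - 7/6v² + 48/5v - 47/30 lies in I (it reduces to 0).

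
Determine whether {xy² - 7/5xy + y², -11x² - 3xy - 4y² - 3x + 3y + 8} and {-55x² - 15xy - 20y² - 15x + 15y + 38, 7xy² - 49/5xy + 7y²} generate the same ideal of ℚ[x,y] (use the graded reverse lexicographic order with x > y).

No, the ideals differ.

Two ideals are equal iff their reduced Gröbner bases coincide (the reduced basis is unique for a fixed ordering).
Buchberger on the first generating set:
f_1 = xy² - 7/5xy + y², LT = xy².
f_2 = -11x² - 3xy - 4y² - 3x + 3y + 8, LT = x².

S(f_1,f_2): lcm = x²y². S = -3/11xy³ - 4/11y⁴ - 7/5x²y + 8/11xy² + 3/11y³ + 8/11y².
  reduce S modulo (f_1, f_2):
  remainder -4/11y⁴ + 58/55y³ + 7/5xy - 21/55y² - 56/55y ≠ 0; add g_3 = -4/11y⁴ + 58/55y³ + 7/5xy - 21/55y² - 56/55y to the basis.

The other S-polynomials (S(f_1,g_3), S(f_2,g_3)) all reduce to 0 modulo the current basis, so we have a Gröbner basis.
Inter-reduce: drop elements whose leading term is divisible by another's, tail-reduce, and make monic.
Reduced Gröbner basis: {y⁴ - 29/10y³ - 77/20xy + 21/20y² + 14/5y, xy² - 7/5xy + y², x² + 3/11xy + 4/11y² + 3/11x - 3/11y - 8/11}.

Buchberger on the second generating set:
h_1 = -55x² - 15xy - 20y² - 15x + 15y + 38, LT = x².
h_2 = 7xy² - 49/5xy + 7y², LT = xy².

S(h_1,h_2): lcm = x²y². S = 3/11xy³ + 4/11y⁴ + 7/5x²y - 8/11xy² - 3/11y³ - 38/55y².
  reduce S modulo (h_1, h_2):
  remainder 4/11y⁴ - 58/55y³ - 7/5xy + 23/55y² + 266/275y ≠ 0; add k_3 = 4/11y⁴ - 58/55y³ - 7/5xy + 23/55y² + 266/275y to the basis.

The other S-polynomials (S(h_1,k_3), S(h_2,k_3)) all reduce to 0 modulo the current basis, so we have a Gröbner basis.
Inter-reduce: drop elements whose leading term is divisible by another's, tail-reduce, and make monic.
Reduced Gröbner basis: {y⁴ - 29/10y³ - 77/20xy + 23/20y² + 133/50y, xy² - 7/5xy + y², x² + 3/11xy + 4/11y² + 3/11x - 3/11y - 38/55}.

These differ, so the ideals are not equal.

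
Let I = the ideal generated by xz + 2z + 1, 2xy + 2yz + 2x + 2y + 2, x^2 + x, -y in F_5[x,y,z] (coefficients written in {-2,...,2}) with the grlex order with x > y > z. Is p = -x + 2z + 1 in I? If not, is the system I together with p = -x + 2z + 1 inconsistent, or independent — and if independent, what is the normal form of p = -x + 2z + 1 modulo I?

First compute the reduced Gröbner basis of I by Buchberger's algorithm.
f_1 = xz + 2z + 1, LT = xz.
f_2 = 2xy + 2yz + 2x + 2y + 2, LT = xy.
f_3 = x^2 + x, LT = x^2.
f_4 = -y, LT = y.

S(f_1,f_2): lcm = xyz. S = -yz^2 - xz + yz + y - z.
  reduce S modulo (f_1, f_2, f_3, f_4):
  remainder z + 1 ≠ 0; add h_5 = z + 1 to the basis.

S(f_1,f_3): lcm = x^2z. S = xz + x.
  reduce S modulo (f_1, f_2, f_3, f_4, h_5):
  remainder x + 1 ≠ 0; add h_6 = x + 1 to the basis.

The other S-polynomials (S(f_1,f_4), S(f_2,f_3), S(f_2,f_4), S(f_3,f_4), S(f_1,h_5), S(f_2,h_5), S(f_3,h_5), S(f_4,h_5), S(f_1,h_6), S(f_2,h_6), S(f_3,h_6), S(f_4,h_6), S(h_5,h_6)) all reduce to 0 modulo the current basis, so we have a Gröbner basis.
Inter-reduce: drop elements whose leading term is divisible by another's, tail-reduce, and make monic.
Reduced Gröbner basis: {x + 1, y, z + 1}.
Label its elements g_1 = x + 1, g_2 = y, g_3 = z + 1.

Reduce p = -x + 2z + 1 modulo G:
  leading term x: subtract (-1)·g_1 from -x + 2z + 1 → 2z + 2
  leading term z: subtract (2)·g_3 from 2z + 2 → 0
  normal form = 0.
Since the normal form is 0, p ∈ I.

The remainder on division by a Gröbner basis is unique — it is the normal form.

-x + 2z + 1 lies in I (it reduces to 0).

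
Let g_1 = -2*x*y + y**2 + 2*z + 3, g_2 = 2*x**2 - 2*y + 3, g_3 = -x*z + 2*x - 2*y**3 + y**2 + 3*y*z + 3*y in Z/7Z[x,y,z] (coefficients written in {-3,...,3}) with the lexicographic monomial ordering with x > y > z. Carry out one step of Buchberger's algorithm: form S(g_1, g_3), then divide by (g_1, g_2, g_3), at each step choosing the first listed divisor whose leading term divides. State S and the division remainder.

S(g_1, g_3) = 2*x*y - 2*y**4 + y**3 - y**2*z + 3*y**2 - z**2 + 2*z; remainder on division = -2*y**4 + y**3 - y**2*z - 3*y**2 - z**2 - 3*z + 3.

lcm(LM(g_1), LM(g_3)) = x*y*z.
S = (lcm/LT(g_1))·g_1 − (lcm/LT(g_3))·g_3 = 2*x*y - 2*y**4 + y**3 - y**2*z + 3*y**2 - z**2 + 2*z.
Reduce S modulo (g_1, g_2, g_3) in that order:
  leading term x*y: subtract (-1)·g_1 from 2*x*y - 2*y**4 + y**3 - y**2*z + 3*y**2 - z**2 + 2*z → -2*y**4 + y**3 - y**2*z - 3*y**2 - z**2 - 3*z + 3
  leading term y**4: no divisor's leading term divides it; move -2*y**4 to the remainder.
  leading term y**3: no divisor's leading term divides it; move y**3 to the remainder.
  leading term y**2*z: no divisor's leading term divides it; move -y**2*z to the remainder.
  leading term y**2: no divisor's leading term divides it; move -3*y**2 to the remainder.
  leading term z**2: no divisor's leading term divides it; move -z**2 to the remainder.
  leading term z: no divisor's leading term divides it; move -3*z to the remainder.
  leading term 1: no divisor's leading term divides it; move 3 to the remainder.
The remainder -2*y**4 + y**3 - y**2*z - 3*y**2 - z**2 - 3*z + 3 is nonzero, so it would be added as the next basis element.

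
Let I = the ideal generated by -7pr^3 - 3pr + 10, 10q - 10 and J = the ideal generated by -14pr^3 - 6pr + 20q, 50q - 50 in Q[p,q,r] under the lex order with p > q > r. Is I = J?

Yes, the ideals are equal.

Since reduced Gröbner bases are canonical representatives of ideals under a given ordering, it suffices to compute and compare them.
Buchberger on the first generating set:
f_1 = -7pr^3 - 3pr + 10, LT = pr^3.
f_2 = 10q - 10, LT = q.

The S-polynomials (S(f_1,f_2)) all reduce to 0 modulo the current basis, so we have a Gröbner basis.
Inter-reduce: drop elements whose leading term is divisible by another's, tail-reduce, and make monic.
Reduced Gröbner basis: {pr^3 + 3/7pr - 10/7, q - 1}.

Buchberger on the second generating set:
h_1 = -14pr^3 - 6pr + 20q, LT = pr^3.
h_2 = 50q - 50, LT = q.

The S-polynomials (S(h_1,h_2)) all reduce to 0 modulo the current basis, so we have a Gröbner basis.
Inter-reduce: drop elements whose leading term is divisible by another's, tail-reduce, and make monic.
Reduced Gröbner basis: {pr^3 + 3/7pr - 10/7, q - 1}.

Same reduced basis, so the two generating sets span the same ideal.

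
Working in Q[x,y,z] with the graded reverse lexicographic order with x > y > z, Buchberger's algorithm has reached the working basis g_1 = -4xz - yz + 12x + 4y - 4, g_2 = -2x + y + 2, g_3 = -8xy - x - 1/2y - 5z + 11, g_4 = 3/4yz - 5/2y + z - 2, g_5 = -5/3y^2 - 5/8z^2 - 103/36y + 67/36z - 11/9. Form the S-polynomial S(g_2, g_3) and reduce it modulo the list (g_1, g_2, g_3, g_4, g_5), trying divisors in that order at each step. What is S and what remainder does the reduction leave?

lcm(LM(g_2), LM(g_3)) = xy.
S = (lcm/LT(g_2))·g_2 − (lcm/LT(g_3))·g_3 = -1/2y^2 - 1/8x - 17/16y - 5/8z + 11/8.
Reduce S modulo (g_1, g_2, g_3, g_4, g_5) in that order:
  leading term y^2: subtract (3/10)·g_5 from -1/2y^2 - 1/8x - 17/16y - 5/8z + 11/8 → 3/16z^2 - 1/8x - 49/240y - 71/60z + 209/120
  leading term z^2: no divisor's leading term divides it; move 3/16z^2 to the remainder.
  leading term x: subtract (1/16)·g_2 from -1/8x - 49/240y - 71/60z + 209/120 → -4/15y - 71/60z + 97/60
  leading term y: no divisor's leading term divides it; move -4/15y to the remainder.
  leading term z: no divisor's leading term divides it; move -71/60z to the remainder.
  leading term 1: no divisor's leading term divides it; move 97/60 to the remainder.
The remainder 3/16z^2 - 4/15y - 71/60z + 97/60 is nonzero, so it would be added as the next basis element.
An S-polynomial is built so that the two leading terms cancel; whether anything survives reduction is exactly the Gröbner-basis criterion.

S(g_2, g_3) = -1/2y^2 - 1/8x - 17/16y - 5/8z + 11/8; remainder on division = 3/16z^2 - 4/15y - 71/60z + 97/60.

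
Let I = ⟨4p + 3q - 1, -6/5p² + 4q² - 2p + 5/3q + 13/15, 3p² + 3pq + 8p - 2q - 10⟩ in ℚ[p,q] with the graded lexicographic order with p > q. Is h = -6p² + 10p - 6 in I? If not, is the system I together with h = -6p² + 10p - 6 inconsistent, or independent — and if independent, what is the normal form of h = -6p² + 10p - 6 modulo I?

First compute the reduced Gröbner basis of I by Buchberger's algorithm.
f_1 = 4p + 3q - 1, LT = p.
f_2 = -6/5p² + 4q² - 2p + 5/3q + 13/15, LT = p².
f_3 = 3p² + 3pq + 8p - 2q - 10, LT = p².

S(f_1,f_2): lcm = p². S = ¾pq + 10/3q² - 23/12p + 25/18q + 13/18.
  reduce S modulo (f_1, f_2, f_3):
  remainder 133/48q² + 217/72q + 35/144 ≠ 0; add k_4 = 133/48q² + 217/72q + 35/144 to the basis.

S(f_1,f_3): lcm = p². S = -¼pq - 35/12p + ⅔q + 10/3.
  reduce S modulo (f_1, f_2, f_3, k_4):
  remainder 295/114q + 295/114 ≠ 0; add k_5 = 295/114q + 295/114 to the basis.

The other S-polynomials (S(f_2,f_3), S(f_1,k_4), S(f_2,k_4), S(f_3,k_4), S(f_1,k_5), S(f_2,k_5), S(f_3,k_5), S(k_4,k_5)) all reduce to 0 modulo the current basis, so we have a Gröbner basis.
Inter-reduce: drop elements whose leading term is divisible by another's, tail-reduce, and make monic.
Reduced Gröbner basis: {p - 1, q + 1}.
Label its elements g_1 = p - 1, g_2 = q + 1.

Reduce h = -6p² + 10p - 6 modulo G:
  leading term p²: subtract (-6p)·g_1 from -6p² + 10p - 6 → 4p - 6
  leading term p: subtract (4)·g_1 from 4p - 6 → -2
  leading term 1: no divisor's leading term divides it; move -2 to the remainder.
  normal form = -2.
The normal form is nonzero, so h ∉ I. Since h minus its normal form lies in I, I + (h) = I + (r) where r = -2; decide whether this ideal is the whole ring.
Here r = -2 is a nonzero constant, hence a unit: 1 ∈ I + (h), the Gröbner basis of I + (h) is {1}, and the enlarged system has no common solution — adjoining h is inconsistent.

Adjoining -6p² + 10p - 6 makes the ideal the whole ring: the system is inconsistent.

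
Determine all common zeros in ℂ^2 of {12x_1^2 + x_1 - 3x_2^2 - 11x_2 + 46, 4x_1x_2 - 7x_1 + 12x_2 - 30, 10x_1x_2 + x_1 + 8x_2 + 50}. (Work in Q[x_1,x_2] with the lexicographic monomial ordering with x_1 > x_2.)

{(-2, 4)}

Compute a lex Gröbner basis by Buchberger's algorithm.
f_1 = 12x_1^2 + x_1 - 3x_2^2 - 11x_2 + 46, LT = x_1^2.
f_2 = 4x_1x_2 - 7x_1 + 12x_2 - 30, LT = x_1x_2.
f_3 = 10x_1x_2 + x_1 + 8x_2 + 50, LT = x_1x_2.

S(f_1,f_2): lcm = x_1^2x_2. S = 7/4x_1^2 - 35/12x_1x_2 + 15/2x_1 - 1/4x_2^3 - 11/12x_2^2 + 23/6x_2.
  leading term x_1^2: subtract (7/48)·f_1 from 7/4x_1^2 - 35/12x_1x_2 + 15/2x_1 - 1/4x_2^3 - 11/12x_2^2 + 23/6x_2 → -35/12x_1x_2 + 353/48x_1 - 1/4x_2^3 - 23/48x_2^2 + 87/16x_2 - 161/24
  leading term x_1x_2: subtract (-35/48)·f_2 from -35/12x_1x_2 + 353/48x_1 - 1/4x_2^3 - 23/48x_2^2 + 87/16x_2 - 161/24 → 9/4x_1 - 1/4x_2^3 - 23/48x_2^2 + 227/16x_2 - 343/12
  leading term x_1: no divisor's leading term divides it; move 9/4x_1 to the remainder.
  leading term x_2^3: no divisor's leading term divides it; move -1/4x_2^3 to the remainder.
  leading term x_2^2: no divisor's leading term divides it; move -23/48x_2^2 to the remainder.
  leading term x_2: no divisor's leading term divides it; move 227/16x_2 to the remainder.
  leading term 1: no divisor's leading term divides it; move -343/12 to the remainder.
  remainder 9/4x_1 - 1/4x_2^3 - 23/48x_2^2 + 227/16x_2 - 343/12 ≠ 0; add h_4 = 9/4x_1 - 1/4x_2^3 - 23/48x_2^2 + 227/16x_2 - 343/12 to the basis.

S(f_1,f_3): lcm = x_1^2x_2. S = -1/10x_1^2 - 43/60x_1x_2 - 5x_1 - 1/4x_2^3 - 11/12x_2^2 + 23/6x_2.
  leading term x_1^2: subtract (-1/120)·f_1 from -1/10x_1^2 - 43/60x_1x_2 - 5x_1 - 1/4x_2^3 - 11/12x_2^2 + 23/6x_2 → -43/60x_1x_2 - 599/120x_1 - 1/4x_2^3 - 113/120x_2^2 + 449/120x_2 + 23/60
  leading term x_1x_2: subtract (-43/240)·f_2 from -43/60x_1x_2 - 599/120x_1 - 1/4x_2^3 - 113/120x_2^2 + 449/120x_2 + 23/60 → -1499/240x_1 - 1/4x_2^3 - 113/120x_2^2 + 707/120x_2 - 599/120
  leading term x_1: subtract (-1499/540)·h_4 from -1499/240x_1 - 1/4x_2^3 - 113/120x_2^2 + 707/120x_2 - 599/120 → -2039/2160x_2^3 - 11777/5184x_2^2 + 391177/8640x_2 - 546503/6480
  leading term x_2^3: no divisor's leading term divides it; move -2039/2160x_2^3 to the remainder.
  leading term x_2^2: no divisor's leading term divides it; move -11777/5184x_2^2 to the remainder.
  leading term x_2: no divisor's leading term divides it; move 391177/8640x_2 to the remainder.
  leading term 1: no divisor's leading term divides it; move -546503/6480 to the remainder.
  remainder -2039/2160x_2^3 - 11777/5184x_2^2 + 391177/8640x_2 - 546503/6480 ≠ 0; add h_5 = -2039/2160x_2^3 - 11777/5184x_2^2 + 391177/8640x_2 - 546503/6480 to the basis.

S(f_2,f_3): lcm = x_1x_2. S = -37/20x_1 + 11/5x_2 - 25/2.
  leading term x_1: subtract (-37/45)·h_4 from -37/20x_1 + 11/5x_2 - 25/2 → -37/180x_2^3 - 851/2160x_2^2 + 9983/720x_2 - 19441/540
  leading term x_2^3: subtract (444/2039)·h_5 from -37/180x_2^3 - 851/2160x_2^2 + 9983/720x_2 - 19441/540 → 4107/40780x_2^2 + 163383/40780x_2 - 179811/10195
  leading term x_2^2: no divisor's leading term divides it; move 4107/40780x_2^2 to the remainder.
  leading term x_2: no divisor's leading term divides it; move 163383/40780x_2 to the remainder.
  leading term 1: no divisor's leading term divides it; move -179811/10195 to the remainder.
  remainder 4107/40780x_2^2 + 163383/40780x_2 - 179811/10195 ≠ 0; add h_6 = 4107/40780x_2^2 + 163383/40780x_2 - 179811/10195 to the basis.

S(f_2,h_4): lcm = x_1x_2. S = -7/4x_1 + 1/9x_2^4 + 23/108x_2^3 - 227/36x_2^2 + 424/27x_2 - 15/2.
  leading term x_1: subtract (-7/9)·h_4 from -7/4x_1 + 1/9x_2^4 + 23/108x_2^3 - 227/36x_2^2 + 424/27x_2 - 15/2 → 1/9x_2^4 + 1/54x_2^3 - 2885/432x_2^2 + 11551/432x_2 - 3211/108
  leading term x_2^4: subtract (-240/2039x_2)·h_5 from 1/9x_2^4 + 1/54x_2^3 - 2885/432x_2^2 + 11551/432x_2 - 3211/108 → -18269/73404x_2^3 - 1188391/880848x_2^2 + 4936147/293616x_2 - 3211/108
  leading term x_2^3: subtract (1096140/4157521)·h_5 from -18269/73404x_2^3 - 1188391/880848x_2^2 + 4936147/293616x_2 - 3211/108 → -3118887/4157521x_2^2 + 20266605/4157521x_2 - 31164228/4157521
  leading term x_2^2: subtract (-20792580/2791391)·h_6 from -3118887/4157521x_2^2 + 20266605/4157521x_2 - 31164228/4157521 → 96911568/2791391x_2 - 387646272/2791391
  leading term x_2: no divisor's leading term divides it; move 96911568/2791391x_2 to the remainder.
  leading term 1: no divisor's leading term divides it; move -387646272/2791391 to the remainder.
  remainder 96911568/2791391x_2 - 387646272/2791391 ≠ 0; add h_7 = 96911568/2791391x_2 - 387646272/2791391 to the basis.

The other S-polynomials (S(f_1,h_4), S(f_3,h_4), S(f_1,h_5), S(f_2,h_5), S(f_3,h_5), S(h_4,h_5), S(f_1,h_6), S(f_2,h_6), S(f_3,h_6), S(h_4,h_6), S(h_5,h_6), S(f_1,h_7), S(f_2,h_7), S(f_3,h_7), S(h_4,h_7), S(h_5,h_7), S(h_6,h_7)) all reduce to 0 modulo the current basis, so we have a Gröbner basis.
Inter-reduce: drop elements whose leading term is divisible by another's, tail-reduce, and make monic.
Reduced Gröbner basis: {x_1 + 2, x_2 - 4}.

Since the basis is lex-ordered, x_2 - 4 is univariate in x_2. Its roots are {4}. Back-substituting each root into the other basis elements fixes the other coordinates.
  x_2 = 4: the earlier basis element becomes x_1 + 2 = 0, giving x_1 = -2 — point (-2, 4).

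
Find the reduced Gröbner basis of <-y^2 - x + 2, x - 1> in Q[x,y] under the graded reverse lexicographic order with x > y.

G = {y^2 - 1, x - 1}

This is the nonlinear analogue of row-reducing a linear system.

f_1 = -y^2 - x + 2, LT = y^2.
f_2 = x - 1, LT = x.

The S-polynomials (S(f_1,f_2)) all reduce to 0 modulo the current basis, so we have a Gröbner basis.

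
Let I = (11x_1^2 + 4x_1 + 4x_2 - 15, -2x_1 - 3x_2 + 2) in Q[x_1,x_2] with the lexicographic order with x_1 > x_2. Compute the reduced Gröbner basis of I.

G = {x_1 + 3/2x_2 - 1, x_2^2 - 140/99x_2}

Buchberger's algorithm terminates because the ascending chain of leading-term ideals stabilizes.

f_1 = 11x_1^2 + 4x_1 + 4x_2 - 15, LT = x_1^2.
f_2 = -2x_1 - 3x_2 + 2, LT = x_1.

S(f_1,f_2): lcm = x_1^2. S = -3/2x_1x_2 + 15/11x_1 + 4/11x_2 - 15/11.
  leading term x_1x_2: subtract (3/4x_2)·f_2 from -3/2x_1x_2 + 15/11x_1 + 4/11x_2 - 15/11 → 15/11x_1 + 9/4x_2^2 - 25/22x_2 - 15/11
  leading term x_1: subtract (-15/22)·f_2 from 15/11x_1 + 9/4x_2^2 - 25/22x_2 - 15/11 → 9/4x_2^2 - 35/11x_2
  leading term x_2^2: no divisor's leading term divides it; move 9/4x_2^2 to the remainder.
  leading term x_2: no divisor's leading term divides it; move -35/11x_2 to the remainder.
  remainder 9/4x_2^2 - 35/11x_2 ≠ 0; add g_3 = 9/4x_2^2 - 35/11x_2 to the basis.

The other S-polynomials (S(f_1,g_3), S(f_2,g_3)) all reduce to 0 modulo the current basis, so we have a Gröbner basis.
Inter-reduce: drop elements whose leading term is divisible by another's, tail-reduce, and make monic.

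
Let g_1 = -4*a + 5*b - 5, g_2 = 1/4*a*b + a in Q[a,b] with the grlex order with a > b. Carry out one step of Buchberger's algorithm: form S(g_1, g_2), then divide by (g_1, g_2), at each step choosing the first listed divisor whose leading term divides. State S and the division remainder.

S(g_1, g_2) = -5/4*b**2 - 4*a + 5/4*b; remainder on division = -5/4*b**2 - 15/4*b + 5.

lcm(LM(g_1), LM(g_2)) = a*b.
S = (lcm/LT(g_1))·g_1 − (lcm/LT(g_2))·g_2 = -5/4*b**2 - 4*a + 5/4*b.
Reduce S modulo (g_1, g_2) in that order:
  leading term b**2: no divisor's leading term divides it; move -5/4*b**2 to the remainder.
  leading term a: subtract (1)·g_1 from -4*a + 5/4*b → -15/4*b + 5
  leading term b: no divisor's leading term divides it; move -15/4*b to the remainder.
  leading term 1: no divisor's leading term divides it; move 5 to the remainder.
The remainder -5/4*b**2 - 15/4*b + 5 is nonzero, so it would be added as the next basis element.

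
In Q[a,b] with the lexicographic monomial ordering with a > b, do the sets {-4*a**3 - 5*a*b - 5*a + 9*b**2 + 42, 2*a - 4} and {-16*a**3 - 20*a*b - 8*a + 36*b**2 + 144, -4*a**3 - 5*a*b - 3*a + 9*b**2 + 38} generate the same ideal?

Two ideals are equal iff their reduced Gröbner bases coincide (the reduced basis is unique for a fixed ordering).
Buchberger on the first generating set:
f_1 = -4*a**3 - 5*a*b - 5*a + 9*b**2 + 42, LT = a**3.
f_2 = 2*a - 4, LT = a.

S(f_1,f_2): lcm = a**3. S = 2*a**2 + 5/4*a*b + 5/4*a - 9/4*b**2 - 21/2.
  reduce S modulo (f_1, f_2):
  remainder -9/4*b**2 + 5/2*b ≠ 0; add g_3 = -9/4*b**2 + 5/2*b to the basis.

The other S-polynomials (S(f_1,g_3), S(f_2,g_3)) all reduce to 0 modulo the current basis, so we have a Gröbner basis.
Inter-reduce: drop elements whose leading term is divisible by another's, tail-reduce, and make monic.
Reduced Gröbner basis: {a - 2, b**2 - 10/9*b}.

Buchberger on the second generating set:
h_1 = -16*a**3 - 20*a*b - 8*a + 36*b**2 + 144, LT = a**3.
h_2 = -4*a**3 - 5*a*b - 3*a + 9*b**2 + 38, LT = a**3.

S(h_1,h_2): lcm = a**3. S = -1/4*a + 1/2.
  reduce S modulo (h_1, h_2):
  remainder -1/4*a + 1/2 ≠ 0; add k_3 = -1/4*a + 1/2 to the basis.

S(h_1,k_3): lcm = a**3. S = 2*a**2 + 5/4*a*b + 1/2*a - 9/4*b**2 - 9.
  reduce S modulo (h_1, h_2, k_3):
  remainder -9/4*b**2 + 5/2*b ≠ 0; add k_4 = -9/4*b**2 + 5/2*b to the basis.

The other S-polynomials (S(h_2,k_3), S(h_1,k_4), S(h_2,k_4), S(k_3,k_4)) all reduce to 0 modulo the current basis, so we have a Gröbner basis.
Inter-reduce: drop elements whose leading term is divisible by another's, tail-reduce, and make monic.
Reduced Gröbner basis: {a - 2, b**2 - 10/9*b}.

These coincide, so the ideals are equal.

Yes, the ideals are equal.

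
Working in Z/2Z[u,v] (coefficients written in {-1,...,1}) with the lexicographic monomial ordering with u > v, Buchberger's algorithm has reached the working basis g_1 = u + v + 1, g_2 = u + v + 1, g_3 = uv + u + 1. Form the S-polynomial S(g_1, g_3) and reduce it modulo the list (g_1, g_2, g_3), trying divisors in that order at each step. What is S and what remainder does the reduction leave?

lcm(LM(g_1), LM(g_3)) = uv.
S = (lcm/LT(g_1))·g_1 − (lcm/LT(g_3))·g_3 = u + v^{2} + v + 1.
Reduce S modulo (g_1, g_2, g_3) in that order:
  leading term u: subtract (1)·g_1 from u + v^{2} + v + 1 → v^{2}
  leading term v^{2}: no divisor's leading term divides it; move v^{2} to the remainder.
The remainder v^{2} is nonzero, so it would be added as the next basis element.

S(g_1, g_3) = u + v^{2} + v + 1; remainder on division = v^{2}.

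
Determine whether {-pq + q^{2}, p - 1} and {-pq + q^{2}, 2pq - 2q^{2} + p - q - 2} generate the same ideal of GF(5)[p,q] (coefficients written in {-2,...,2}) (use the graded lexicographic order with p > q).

Equality of ideals is decidable: compute both reduced Gröbner bases (unique for the ordering) and check whether they agree.
Buchberger on the first generating set:
f_1 = -pq + q^{2}, LT = pq.
f_2 = p - 1, LT = p.

S(f_1,f_2): lcm = pq. S = -q^{2} + q.
  leading term q^{2}: no divisor's leading term divides it; move -q^{2} to the remainder.
  leading term q: no divisor's leading term divides it; move q to the remainder.
  remainder -q^{2} + q ≠ 0; add g_3 = -q^{2} + q to the basis.

S(f_1,g_3): lcm = pq^{2}. S = -q^{3} + pq.
  leading term q^{3}: subtract (q)·g_3 from -q^{3} + pq → pq - q^{2}
  leading term pq: subtract (-1)·f_1 from pq - q^{2} → 0
  remainder 0.

S(f_2,g_3): leading monomials are coprime, so the S-polynomial reduces to 0 (Buchberger's first criterion).
Every S-polynomial of the final basis reduces to 0, so we have a Gröbner basis.
Inter-reduce: drop elements whose leading term is divisible by another's, tail-reduce, and make monic.
Reduced Gröbner basis: {q^{2} - q, p - 1}.

Buchberger on the second generating set:
h_1 = -pq + q^{2}, LT = pq.
h_2 = 2pq - 2q^{2} + p - q - 2, LT = pq.

S(h_1,h_2): lcm = pq. S = 2p - 2q + 1.
  leading term p: no divisor's leading term divides it; move 2p to the remainder.
  leading term q: no divisor's leading term divides it; move -2q to the remainder.
  leading term 1: no divisor's leading term divides it; move 1 to the remainder.
  remainder 2p - 2q + 1 ≠ 0; add k_3 = 2p - 2q + 1 to the basis.

S(h_1,k_3): lcm = pq. S = 2q.
  leading term q: no divisor's leading term divides it; move 2q to the remainder.
  remainder 2q ≠ 0; add k_4 = 2q to the basis.

S(h_2,k_3): lcm = pq. S = -2p - q - 1.
  leading term p: subtract (-1)·k_3 from -2p - q - 1 → 2q
  leading term q: subtract (1)·k_4 from 2q → 0
  remainder 0.

S(h_1,k_4): lcm = pq. S = -q^{2}.
  leading term q^{2}: subtract (2q)·k_4 from -q^{2} → 0
  remainder 0.

S(h_2,k_4): lcm = pq. S = -q^{2} - 2p + 2q - 1.
  leading term q^{2}: subtract (2q)·k_4 from -q^{2} - 2p + 2q - 1 → -2p + 2q - 1
  leading term p: subtract (-1)·k_3 from -2p + 2q - 1 → 0
  remainder 0.

S(k_3,k_4): leading monomials are coprime, so the S-polynomial reduces to 0 (Buchberger's first criterion).
Every S-polynomial of the final basis reduces to 0, so we have a Gröbner basis.
Inter-reduce: drop elements whose leading term is divisible by another's, tail-reduce, and make monic.
Reduced Gröbner basis: {p - 2, q}.

The bases are distinct; the ideals are different.

No, the ideals differ.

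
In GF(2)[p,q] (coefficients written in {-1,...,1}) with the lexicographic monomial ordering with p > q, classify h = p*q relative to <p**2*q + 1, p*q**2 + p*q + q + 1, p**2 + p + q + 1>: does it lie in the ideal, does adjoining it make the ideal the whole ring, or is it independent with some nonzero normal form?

First compute the reduced Gröbner basis of I by Buchberger's algorithm.
f_1 = p**2*q + 1, LT = p**2*q.
f_2 = p*q**2 + p*q + q + 1, LT = p*q**2.
f_3 = p**2 + p + q + 1, LT = p**2.

S(f_1,f_2): lcm = p**2*q**2. S = p**2*q + p*q + p + q.
  reduce S modulo (f_1, f_2, f_3):
  remainder p*q + p + q + 1 ≠ 0; add k_4 = p*q + p + q + 1 to the basis.

S(f_1,f_3): lcm = p**2*q. S = p*q + q**2 + q + 1.
  reduce S modulo (f_1, f_2, f_3, k_4):
  remainder p + q**2 ≠ 0; add k_5 = p + q**2 to the basis.

S(f_2,f_3): lcm = p**2*q**2. S = p**2*q + p*q**2 + p*q + p + q**3 + q**2.
  reduce S modulo (f_1, f_2, f_3, k_4, k_5):
  remainder q**3 + q ≠ 0; add k_6 = q**3 + q to the basis.

S(f_1,k_4): lcm = p**2*q. S = p**2 + p*q + p + 1.
  reduce S modulo (f_1, f_2, f_3, k_4, k_5, k_6):
  remainder q**2 + 1 ≠ 0; add k_7 = q**2 + 1 to the basis.

S(f_1,k_5): lcm = p**2*q. S = p*q**3 + 1.
  reduce S modulo (f_1, f_2, f_3, k_4, k_5, k_6, k_7):
  remainder q + 1 ≠ 0; add k_8 = q + 1 to the basis.

The other S-polynomials (S(f_2,k_4), S(f_3,k_4), S(f_2,k_5), S(f_3,k_5), S(k_4,k_5), S(f_1,k_6), S(f_2,k_6), S(f_3,k_6), S(k_4,k_6), S(k_5,k_6), S(f_1,k_7), S(f_2,k_7), S(f_3,k_7), S(k_4,k_7), S(k_5,k_7), S(k_6,k_7), S(f_1,k_8), S(f_2,k_8), S(f_3,k_8), S(k_4,k_8), S(k_5,k_8), S(k_6,k_8), S(k_7,k_8)) all reduce to 0 modulo the current basis, so we have a Gröbner basis.
Inter-reduce: drop elements whose leading term is divisible by another's, tail-reduce, and make monic.
Reduced Gröbner basis: {p + 1, q + 1}.
Label its elements g_1 = p + 1, g_2 = q + 1.

Reduce h = p*q modulo G:
  leading term p*q: subtract (q)·g_1 from p*q → q
  leading term q: subtract (1)·g_2 from q → 1
  leading term 1: no divisor's leading term divides it; move 1 to the remainder.
  normal form = 1.
The normal form is nonzero, so h ∉ I. Since h minus its normal form lies in I, I + (h) = I + (r) where r = 1; decide whether this ideal is the whole ring.
Here r = 1 is a nonzero constant, hence a unit: 1 ∈ I + (h), the Gröbner basis of I + (h) is {1}, and the enlarged system has no common solution — adjoining h is inconsistent.

The remainder on division by a Gröbner basis is unique — it is the normal form.

Adjoining p*q makes the ideal the whole ring: the system is inconsistent.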